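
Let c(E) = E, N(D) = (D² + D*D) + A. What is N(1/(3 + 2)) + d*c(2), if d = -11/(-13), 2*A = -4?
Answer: -74/325 ≈ -0.22769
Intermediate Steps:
A = -2 (A = (½)*(-4) = -2)
N(D) = -2 + 2*D² (N(D) = (D² + D*D) - 2 = (D² + D²) - 2 = 2*D² - 2 = -2 + 2*D²)
d = 11/13 (d = -11*(-1/13) = 11/13 ≈ 0.84615)
N(1/(3 + 2)) + d*c(2) = (-2 + 2*(1/(3 + 2))²) + (11/13)*2 = (-2 + 2*(1/5)²) + 22/13 = (-2 + 2*(⅕)²) + 22/13 = (-2 + 2*(1/25)) + 22/13 = (-2 + 2/25) + 22/13 = -48/25 + 22/13 = -74/325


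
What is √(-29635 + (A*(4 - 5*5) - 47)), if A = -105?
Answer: 3*I*√3053 ≈ 165.76*I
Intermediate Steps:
√(-29635 + (A*(4 - 5*5) - 47)) = √(-29635 + (-105*(4 - 5*5) - 47)) = √(-29635 + (-105*(4 - 25) - 47)) = √(-29635 + (-105*(-21) - 47)) = √(-29635 + (2205 - 47)) = √(-29635 + 2158) = √(-27477) = 3*I*√3053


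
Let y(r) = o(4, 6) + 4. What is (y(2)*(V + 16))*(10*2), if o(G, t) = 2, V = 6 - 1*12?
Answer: 1200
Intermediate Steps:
V = -6 (V = 6 - 12 = -6)
y(r) = 6 (y(r) = 2 + 4 = 6)
(y(2)*(V + 16))*(10*2) = (6*(-6 + 16))*(10*2) = (6*10)*20 = 60*20 = 1200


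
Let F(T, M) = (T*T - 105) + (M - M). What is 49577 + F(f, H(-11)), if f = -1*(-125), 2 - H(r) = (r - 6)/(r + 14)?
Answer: 65097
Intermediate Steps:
H(r) = 2 - (-6 + r)/(14 + r) (H(r) = 2 - (r - 6)/(r + 14) = 2 - (-6 + r)/(14 + r))
f = 125
F(T, M) = -105 + T**2 (F(T, M) = (T**2 - 105) + 0 = (-105 + T**2) + 0 = -105 + T**2)
49577 + F(f, H(-11)) = 49577 + (-105 + 125**2) = 49577 + (-105 + 15625) = 49577 + 15520 = 65097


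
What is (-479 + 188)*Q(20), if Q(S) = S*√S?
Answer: -11640*√5 ≈ -26028.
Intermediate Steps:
Q(S) = S^(3/2)
(-479 + 188)*Q(20) = (-479 + 188)*20^(3/2) = -11640*√5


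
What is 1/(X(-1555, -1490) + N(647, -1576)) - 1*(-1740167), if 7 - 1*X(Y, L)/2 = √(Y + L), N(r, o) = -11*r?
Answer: 87817160472660/50464789 + 2*I*√3045/50464789 ≈ 1.7402e+6 + 2.1869e-6*I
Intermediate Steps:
X(Y, L) = 14 - 2*√(L + Y) (X(Y, L) = 14 - 2*√(Y + L) = 14 - 2*√(L + Y))
1/(X(-1555, -1490) + N(647, -1576)) - 1*(-1740167) = 1/((14 - 2*√(-1490 - 1555)) - 11*647) - 1*(-1740167) = 1/((14 - 2*I*√3045) - 7117) + 1740167 = 1/(-7103 - 2*I*√3045) + 1740167 = 1740167 + 1/(-7103 - 2*I*√3045)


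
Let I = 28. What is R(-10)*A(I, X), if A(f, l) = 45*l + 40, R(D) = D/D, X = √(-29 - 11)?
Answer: 40 + 90*I*√10 ≈ 40.0 + 284.6*I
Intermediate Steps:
X = 2*I*√10 (X = √(-40) = 2*I*√10 ≈ 6.3246*I)
R(D) = 1
A(f, l) = 40 + 45*l
R(-10)*A(I, X) = 1*(40 + 45*(2*I*√10)) = 1*(40 + 90*I*√10) = 40 + 90*I*√10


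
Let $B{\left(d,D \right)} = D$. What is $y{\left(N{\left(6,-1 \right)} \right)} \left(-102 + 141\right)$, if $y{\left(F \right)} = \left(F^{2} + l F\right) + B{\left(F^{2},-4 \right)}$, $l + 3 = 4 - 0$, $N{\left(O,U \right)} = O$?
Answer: $1482$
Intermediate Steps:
$l = 1$ ($l = -3 + \left(4 - 0\right) = -3 + \left(4 + 0\right) = -3 + 4 = 1$)
$y{\left(F \right)} = -4 + F + F^{2}$ ($y{\left(F \right)} = \left(F^{2} + 1 F\right) - 4 = \left(F^{2} + F\right) - 4 = \left(F + F^{2}\right) - 4 = -4 + F + F^{2}$)
$y{\left(N{\left(6,-1 \right)} \right)} \left(-102 + 141\right) = \left(-4 + 6 + 6^{2}\right) \left(-102 + 141\right) = \left(-4 + 6 + 36\right) 39 = 38 \cdot 39 = 1482$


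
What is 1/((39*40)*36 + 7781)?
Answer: 1/63941 ≈ 1.5639e-5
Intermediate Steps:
1/((39*40)*36 + 7781) = 1/(1560*36 + 7781) = 1/(56160 + 7781) = 1/63941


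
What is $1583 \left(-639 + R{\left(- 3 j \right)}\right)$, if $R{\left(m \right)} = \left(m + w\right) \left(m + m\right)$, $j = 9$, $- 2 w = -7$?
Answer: $997290$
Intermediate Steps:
$w = \frac{7}{2}$ ($w = \left(- \frac{1}{2}\right) \left(-7\right) = \frac{7}{2} \approx 3.5$)
$R{\left(m \right)} = 2 m \left(\frac{7}{2} + m\right)$ ($R{\left(m \right)} = \left(m + \frac{7}{2}\right) \left(m + m\right) = \left(\frac{7}{2} + m\right) 2 m = 2 m \left(\frac{7}{2} + m\right)$)
$1583 \left(-639 + R{\left(- 3 j \right)}\right) = 1583 \left(-639 + \left(-3\right) 9 \left(7 + 2 \left(\left(-3\right) 9\right)\right)\right) = 1583 \left(-639 - 27 \left(7 + 2 \left(-27\right)\right)\right) = 1583 \left(-639 - 27 \left(7 - 54\right)\right) = 1583 \left(-639 - -1269\right) = 1583 \left(-639 + 1269\right) = 1583 \cdot 630 = 997290$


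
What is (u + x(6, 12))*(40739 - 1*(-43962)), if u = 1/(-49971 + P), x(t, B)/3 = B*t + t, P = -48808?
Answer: 1957803053785/98779 ≈ 1.9820e+7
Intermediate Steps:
x(t, B) = 3*t + 3*B*t (x(t, B) = 3*(B*t + t) = 3*(t + B*t) = 3*t + 3*B*t)
u = -1/98779 (u = 1/(-49971 - 48808) = 1/(-98779) = -1/98779 ≈ -1.0124e-5)
(u + x(6, 12))*(40739 - 1*(-43962)) = (-1/98779 + 3*6*(1 + 12))*(40739 - 1*(-43962)) = (-1/98779 + 3*6*13)*(40739 + 43962) = (-1/98779 + 234)*84701 = (23114285/98779)*84701 = 1957803053785/98779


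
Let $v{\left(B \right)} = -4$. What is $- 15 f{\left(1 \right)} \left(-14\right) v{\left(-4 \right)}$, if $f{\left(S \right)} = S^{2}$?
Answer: $-840$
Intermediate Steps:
$- 15 f{\left(1 \right)} \left(-14\right) v{\left(-4 \right)} = - 15 \cdot 1^{2} \left(-14\right) \left(-4\right) = \left(-15\right) 1 \left(-14\right) \left(-4\right) = \left(-15\right) \left(-14\right) \left(-4\right) = 210 \left(-4\right) = -840$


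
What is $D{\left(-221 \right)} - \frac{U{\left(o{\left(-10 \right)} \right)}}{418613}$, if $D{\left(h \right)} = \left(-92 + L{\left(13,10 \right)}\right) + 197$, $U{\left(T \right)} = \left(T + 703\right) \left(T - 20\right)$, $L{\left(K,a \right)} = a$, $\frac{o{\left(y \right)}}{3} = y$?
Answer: $\frac{48174145}{418613} \approx 115.08$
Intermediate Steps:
$o{\left(y \right)} = 3 y$
$U{\left(T \right)} = \left(-20 + T\right) \left(703 + T\right)$ ($U{\left(T \right)} = \left(703 + T\right) \left(-20 + T\right) = \left(-20 + T\right) \left(703 + T\right)$)
$D{\left(h \right)} = 115$ ($D{\left(h \right)} = \left(-92 + 10\right) + 197 = -82 + 197 = 115$)
$D{\left(-221 \right)} - \frac{U{\left(o{\left(-10 \right)} \right)}}{418613} = 115 - \frac{-14060 + \left(3 \left(-10\right)\right)^{2} + 683 \cdot 3 \left(-10\right)}{418613} = 115 - \left(-14060 + \left(-30\right)^{2} + 683 \left(-30\right)\right) \frac{1}{418613} = 115 - \left(-14060 + 900 - 20490\right) \frac{1}{418613} = 115 - \left(-33650\right) \frac{1}{418613} = 115 - - \frac{33650}{418613} = 115 + \frac{33650}{418613} = \frac{48174145}{418613}$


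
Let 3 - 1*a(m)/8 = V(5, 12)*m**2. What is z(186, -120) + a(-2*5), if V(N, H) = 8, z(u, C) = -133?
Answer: -6509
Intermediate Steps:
a(m) = 24 - 64*m**2
z(186, -120) + a(-2*5) = -133 + (24 - 64*(-2*5)**2) = -133 + (24 - 64*(-10)**2) = -133 + (24 - 64*100) = -133 + (24 - 6400) = -133 - 6376 = -6509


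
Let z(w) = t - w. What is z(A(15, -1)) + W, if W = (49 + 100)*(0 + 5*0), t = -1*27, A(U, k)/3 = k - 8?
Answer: 0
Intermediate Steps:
A(U, k) = -24 + 3*k (A(U, k) = 3*(k - 8) = 3*(-8 + k) = -24 + 3*k)
t = -27
W = 0 (W = 149*(0 + 0) = 149*0 = 0)
z(w) = -27 - w
z(A(15, -1)) + W = (-27 - (-24 + 3*(-1))) + 0 = (-27 - (-24 - 3)) + 0 = (-27 - 1*(-27)) + 0 = (-27 + 27) + 0 = 0 + 0 = 0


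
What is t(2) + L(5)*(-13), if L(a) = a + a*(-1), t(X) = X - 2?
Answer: 0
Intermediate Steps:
t(X) = -2 + X
L(a) = 0 (L(a) = a - a = 0)
t(2) + L(5)*(-13) = (-2 + 2) + 0*(-13) = 0 + 0 = 0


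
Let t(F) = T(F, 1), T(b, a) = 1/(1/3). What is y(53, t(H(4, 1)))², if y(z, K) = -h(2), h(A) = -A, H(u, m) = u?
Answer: 4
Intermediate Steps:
T(b, a) = 3 (T(b, a) = 1/(⅓) = 3)
t(F) = 3
y(z, K) = 2 (y(z, K) = -(-1)*2 = -1*(-2) = 2)
y(53, t(H(4, 1)))² = 2² = 4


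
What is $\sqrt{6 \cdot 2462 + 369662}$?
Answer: $\sqrt{384434} \approx 620.03$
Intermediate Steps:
$\sqrt{6 \cdot 2462 + 369662} = \sqrt{14772 + 369662} = \sqrt{384434}$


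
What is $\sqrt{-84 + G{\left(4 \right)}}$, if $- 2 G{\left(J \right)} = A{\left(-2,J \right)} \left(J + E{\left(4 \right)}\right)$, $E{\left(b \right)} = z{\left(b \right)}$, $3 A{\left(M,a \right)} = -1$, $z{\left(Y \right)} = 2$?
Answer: $i \sqrt{83} \approx 9.1104 i$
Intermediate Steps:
$A{\left(M,a \right)} = - \frac{1}{3}$ ($A{\left(M,a \right)} = \frac{1}{3} \left(-1\right) = - \frac{1}{3}$)
$E{\left(b \right)} = 2$
$G{\left(J \right)} = \frac{1}{3} + \frac{J}{6}$ ($G{\left(J \right)} = - \frac{\left(- \frac{1}{3}\right) \left(J + 2\right)}{2} = - \frac{\left(- \frac{1}{3}\right) \left(2 + J\right)}{2} = - \frac{- \frac{2}{3} - \frac{J}{3}}{2} = \frac{1}{3} + \frac{J}{6}$)
$\sqrt{-84 + G{\left(4 \right)}} = \sqrt{-84 + \left(\frac{1}{3} + \frac{1}{6} \cdot 4\right)} = \sqrt{-84 + \left(\frac{1}{3} + \frac{2}{3}\right)} = \sqrt{-84 + 1} = \sqrt{-83} = i \sqrt{83}$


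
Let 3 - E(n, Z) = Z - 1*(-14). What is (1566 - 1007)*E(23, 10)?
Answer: -11739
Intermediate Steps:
E(n, Z) = -11 - Z (E(n, Z) = 3 - (Z - 1*(-14)) = 3 - (Z + 14) = 3 - (14 + Z) = 3 + (-14 - Z) = -11 - Z)
(1566 - 1007)*E(23, 10) = (1566 - 1007)*(-11 - 1*10) = 559*(-11 - 10) = 559*(-21) = -11739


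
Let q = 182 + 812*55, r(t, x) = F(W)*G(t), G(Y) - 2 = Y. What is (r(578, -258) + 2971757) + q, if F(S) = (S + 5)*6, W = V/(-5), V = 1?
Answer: 3033303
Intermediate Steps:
G(Y) = 2 + Y
W = -⅕ (W = 1/(-5) = 1*(-⅕) = -⅕ ≈ -0.20000)
F(S) = 30 + 6*S (F(S) = (5 + S)*6 = 30 + 6*S)
r(t, x) = 288/5 + 144*t/5 (r(t, x) = (30 + 6*(-⅕))*(2 + t) = (30 - 6/5)*(2 + t) = 144*(2 + t)/5 = 288/5 + 144*t/5)
q = 44842 (q = 182 + 44660 = 44842)
(r(578, -258) + 2971757) + q = ((288/5 + (144/5)*578) + 2971757) + 44842 = ((288/5 + 83232/5) + 2971757) + 44842 = (16704 + 2971757) + 44842 = 2988461 + 44842 = 3033303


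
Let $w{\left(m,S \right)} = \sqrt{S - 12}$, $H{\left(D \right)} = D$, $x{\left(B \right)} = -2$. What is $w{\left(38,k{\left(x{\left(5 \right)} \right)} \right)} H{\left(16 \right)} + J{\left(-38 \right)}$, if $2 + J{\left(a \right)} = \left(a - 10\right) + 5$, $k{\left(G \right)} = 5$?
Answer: $-45 + 16 i \sqrt{7} \approx -45.0 + 42.332 i$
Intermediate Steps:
$J{\left(a \right)} = -7 + a$ ($J{\left(a \right)} = -2 + \left(\left(a - 10\right) + 5\right) = -2 + \left(\left(-10 + a\right) + 5\right) = -2 + \left(-5 + a\right) = -7 + a$)
$w{\left(m,S \right)} = \sqrt{-12 + S}$
$w{\left(38,k{\left(x{\left(5 \right)} \right)} \right)} H{\left(16 \right)} + J{\left(-38 \right)} = \sqrt{-12 + 5} \cdot 16 - 45 = \sqrt{-7} \cdot 16 - 45 = i \sqrt{7} \cdot 16 - 45 = 16 i \sqrt{7} - 45 = -45 + 16 i \sqrt{7}$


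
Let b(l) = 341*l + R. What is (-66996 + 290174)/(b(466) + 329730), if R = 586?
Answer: 111589/244611 ≈ 0.45619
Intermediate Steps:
b(l) = 586 + 341*l (b(l) = 341*l + 586 = 586 + 341*l)
(-66996 + 290174)/(b(466) + 329730) = (-66996 + 290174)/((586 + 341*466) + 329730) = 223178/((586 + 158906) + 329730) = 223178/(159492 + 329730) = 223178/489222 = 223178*(1/489222) = 111589/244611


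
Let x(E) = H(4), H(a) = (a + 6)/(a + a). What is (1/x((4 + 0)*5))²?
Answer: 16/25 ≈ 0.64000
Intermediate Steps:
H(a) = (6 + a)/(2*a) (H(a) = (6 + a)/((2*a)) = (6 + a)*(1/(2*a)) = (6 + a)/(2*a))
x(E) = 5/4 (x(E) = (½)*(6 + 4)/4 = (½)*(¼)*10 = 5/4)
(1/x((4 + 0)*5))² = (1/(5/4))² = (⅘)² = 16/25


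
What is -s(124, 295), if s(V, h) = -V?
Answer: 124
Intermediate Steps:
-s(124, 295) = -(-1)*124 = -1*(-124) = 124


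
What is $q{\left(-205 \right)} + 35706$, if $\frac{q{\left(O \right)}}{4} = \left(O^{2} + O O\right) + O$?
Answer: $371086$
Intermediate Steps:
$q{\left(O \right)} = 4 O + 8 O^{2}$ ($q{\left(O \right)} = 4 \left(\left(O^{2} + O O\right) + O\right) = 4 \left(\left(O^{2} + O^{2}\right) + O\right) = 4 \left(2 O^{2} + O\right) = 4 \left(O + 2 O^{2}\right) = 4 O + 8 O^{2}$)
$q{\left(-205 \right)} + 35706 = 4 \left(-205\right) \left(1 + 2 \left(-205\right)\right) + 35706 = 4 \left(-205\right) \left(1 - 410\right) + 35706 = 4 \left(-205\right) \left(-409\right) + 35706 = 335380 + 35706 = 371086$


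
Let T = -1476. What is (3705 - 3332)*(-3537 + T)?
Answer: -1869849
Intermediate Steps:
(3705 - 3332)*(-3537 + T) = (3705 - 3332)*(-3537 - 1476) = 373*(-5013) = -1869849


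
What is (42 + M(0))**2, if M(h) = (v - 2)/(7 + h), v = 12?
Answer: 92416/49 ≈ 1886.0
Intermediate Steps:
M(h) = 10/(7 + h) (M(h) = (12 - 2)/(7 + h) = 10/(7 + h))
(42 + M(0))**2 = (42 + 10/(7 + 0))**2 = (42 + 10/7)**2 = (304/7)**2 = 92416/49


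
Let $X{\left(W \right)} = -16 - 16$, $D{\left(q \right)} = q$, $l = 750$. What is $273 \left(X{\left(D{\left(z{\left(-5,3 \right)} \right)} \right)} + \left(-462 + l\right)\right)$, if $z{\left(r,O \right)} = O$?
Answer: $69888$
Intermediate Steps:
$X{\left(W \right)} = -32$
$273 \left(X{\left(D{\left(z{\left(-5,3 \right)} \right)} \right)} + \left(-462 + l\right)\right) = 273 \left(-32 + \left(-462 + 750\right)\right) = 273 \left(-32 + 288\right) = 273 \cdot 256 = 69888$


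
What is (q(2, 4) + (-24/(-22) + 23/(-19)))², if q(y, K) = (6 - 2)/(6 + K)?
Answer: 85849/1092025 ≈ 0.078614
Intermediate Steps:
q(y, K) = 4/(6 + K)
(q(2, 4) + (-24/(-22) + 23/(-19)))² = (4/(6 + 4) + (-24/(-22) + 23/(-19)))² = (4/10 + (-24*(-1/22) + 23*(-1/19)))² = (4*(⅒) + (12/11 - 23/19))² = (⅖ - 25/209)² = (293/1045)² = 85849/1092025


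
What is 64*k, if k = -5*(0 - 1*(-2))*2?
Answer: -1280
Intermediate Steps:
k = -20 (k = -5*(0 + 2)*2 = -5*2*2 = -10*2 = -20)
64*k = 64*(-20) = -1280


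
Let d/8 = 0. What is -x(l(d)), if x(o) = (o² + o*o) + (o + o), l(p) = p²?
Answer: 0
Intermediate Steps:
d = 0 (d = 8*0 = 0)
x(o) = 2*o + 2*o² (x(o) = (o² + o²) + 2*o = 2*o² + 2*o = 2*o + 2*o²)
-x(l(d)) = -2*0²*(1 + 0²) = -2*0*(1 + 0) = -2*0 = -1*0 = 0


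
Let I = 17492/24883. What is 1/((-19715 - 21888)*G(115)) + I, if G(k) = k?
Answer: 83687737857/119048856635 ≈ 0.70297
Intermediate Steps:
I = 17492/24883 (I = 17492*(1/24883) = 17492/24883 ≈ 0.70297)
1/((-19715 - 21888)*G(115)) + I = 1/(-19715 - 21888*115) + 17492/24883 = (1/115)/(-41603) + 17492/24883 = -1/41603*1/115 + 17492/24883 = -1/4784345 + 17492/24883 = 83687737857/119048856635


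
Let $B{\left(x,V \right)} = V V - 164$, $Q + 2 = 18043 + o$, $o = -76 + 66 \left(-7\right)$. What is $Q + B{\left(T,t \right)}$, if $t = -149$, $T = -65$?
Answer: $39540$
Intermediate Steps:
$o = -538$ ($o = -76 - 462 = -538$)
$Q = 17503$ ($Q = -2 + \left(18043 - 538\right) = -2 + 17505 = 17503$)
$B{\left(x,V \right)} = -164 + V^{2}$ ($B{\left(x,V \right)} = V^{2} - 164 = -164 + V^{2}$)
$Q + B{\left(T,t \right)} = 17503 - \left(164 - \left(-149\right)^{2}\right) = 17503 + \left(-164 + 22201\right) = 17503 + 22037 = 39540$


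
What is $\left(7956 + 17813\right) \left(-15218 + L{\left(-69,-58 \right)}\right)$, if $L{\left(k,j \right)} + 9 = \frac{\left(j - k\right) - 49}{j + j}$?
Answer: $- \frac{22757815043}{58} \approx -3.9238 \cdot 10^{8}$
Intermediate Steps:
$L{\left(k,j \right)} = -9 + \frac{-49 + j - k}{2 j}$ ($L{\left(k,j \right)} = -9 + \frac{\left(j - k\right) - 49}{j + j} = -9 + \frac{-49 + j - k}{2 j}$)
$\left(7956 + 17813\right) \left(-15218 + L{\left(-69,-58 \right)}\right) = \left(7956 + 17813\right) \left(-15218 + \frac{-49 - -69 - -986}{2 \left(-58\right)}\right) = 25769 \left(-15218 + \frac{1}{2} \left(- \frac{1}{58}\right) \left(-49 + 69 + 986\right)\right) = 25769 \left(-15218 + \frac{1}{2} \left(- \frac{1}{58}\right) 1006\right) = 25769 \left(-15218 - \frac{503}{58}\right) = 25769 \left(- \frac{883147}{58}\right) = - \frac{22757815043}{58}$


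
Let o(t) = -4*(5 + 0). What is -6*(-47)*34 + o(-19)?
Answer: 9568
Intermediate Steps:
o(t) = -20 (o(t) = -4*5 = -20)
-6*(-47)*34 + o(-19) = -6*(-47)*34 - 20 = 282*34 - 20 = 9588 - 20 = 9568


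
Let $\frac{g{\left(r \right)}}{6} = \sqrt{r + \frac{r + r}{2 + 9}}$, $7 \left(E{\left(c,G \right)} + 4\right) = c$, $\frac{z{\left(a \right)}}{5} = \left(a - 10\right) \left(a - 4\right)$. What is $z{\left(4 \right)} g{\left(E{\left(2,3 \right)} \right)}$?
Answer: $0$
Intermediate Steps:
$z{\left(a \right)} = 5 \left(-10 + a\right) \left(-4 + a\right)$ ($z{\left(a \right)} = 5 \left(a - 10\right) \left(a - 4\right) = 5 \left(-10 + a\right) \left(-4 + a\right)$)
$E{\left(c,G \right)} = -4 + \frac{c}{7}$
$g{\left(r \right)} = \frac{6 \sqrt{143} \sqrt{r}}{11}$ ($g{\left(r \right)} = 6 \sqrt{r + \frac{r + r}{2 + 9}} = 6 \sqrt{r + \frac{2 r}{11}} = 6 \sqrt{\frac{13 r}{11}} = 6 \frac{\sqrt{143} \sqrt{r}}{11} = \frac{6 \sqrt{143} \sqrt{r}}{11}$)
$z{\left(4 \right)} g{\left(E{\left(2,3 \right)} \right)} = \left(200 - 280 + 5 \cdot 4^{2}\right) \frac{6 \sqrt{143} \sqrt{-4 + \frac{1}{7} \cdot 2}}{11} = \left(200 - 280 + 5 \cdot 16\right) \frac{6 \sqrt{143} \sqrt{-4 + \frac{2}{7}}}{11} = \left(200 - 280 + 80\right) \frac{6 \sqrt{143} \sqrt{- \frac{26}{7}}}{11} = 0 \frac{6 \sqrt{143} \frac{i \sqrt{182}}{7}}{11} = 0 \frac{78 i \sqrt{154}}{77} = 0$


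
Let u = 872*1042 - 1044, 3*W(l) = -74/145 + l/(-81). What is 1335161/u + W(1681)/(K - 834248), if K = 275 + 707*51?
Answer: 5828836087117/3962146223070 ≈ 1.4711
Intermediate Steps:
K = 36332 (K = 275 + 36057 = 36332)
W(l) = -74/435 - l/243 (W(l) = (-74/145 + l/(-81))/3 = (-74*1/145 + l*(-1/81))/3 = (-74/145 - l/81)/3 = -74/435 - l/243)
u = 907580 (u = 908624 - 1044 = 907580)
1335161/u + W(1681)/(K - 834248) = 1335161/907580 + (-74/435 - 1/243*1681)/(36332 - 834248) = 1335161*(1/907580) + (-74/435 - 1681/243)/(-797916) = 1335161/907580 - 249739/35235*(-1/797916) = 1335161/907580 + 35677/4016367180 = 5828836087117/3962146223070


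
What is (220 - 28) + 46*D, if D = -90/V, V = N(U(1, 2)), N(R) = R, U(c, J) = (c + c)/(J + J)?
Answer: -8088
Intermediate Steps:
U(c, J) = c/J (U(c, J) = (2*c)/((2*J)) = (2*c)*(1/(2*J)) = c/J)
V = ½ (V = 1/2 = 1*(½) = ½ ≈ 0.50000)
D = -180 (D = -90/½ = -90*2 = -180)
(220 - 28) + 46*D = (220 - 28) + 46*(-180) = 192 - 8280 = -8088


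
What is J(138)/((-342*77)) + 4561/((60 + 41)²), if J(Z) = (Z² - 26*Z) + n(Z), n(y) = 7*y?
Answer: -1128844/6396027 ≈ -0.17649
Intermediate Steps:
J(Z) = Z² - 19*Z (J(Z) = (Z² - 26*Z) + 7*Z = Z² - 19*Z)
J(138)/((-342*77)) + 4561/((60 + 41)²) = (138*(-19 + 138))/((-342*77)) + 4561/((60 + 41)²) = (138*119)/(-26334) + 4561/(101²) = 16422*(-1/26334) + 4561/10201 = -391/627 + 4561*(1/10201) = -391/627 + 4561/10201 = -1128844/6396027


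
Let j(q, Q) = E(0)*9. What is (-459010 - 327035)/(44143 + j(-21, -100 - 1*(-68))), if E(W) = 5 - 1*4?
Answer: -786045/44152 ≈ -17.803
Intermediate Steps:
E(W) = 1 (E(W) = 5 - 4 = 1)
j(q, Q) = 9 (j(q, Q) = 1*9 = 9)
(-459010 - 327035)/(44143 + j(-21, -100 - 1*(-68))) = (-459010 - 327035)/(44143 + 9) = -786045/44152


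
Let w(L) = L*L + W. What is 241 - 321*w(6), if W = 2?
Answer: -11957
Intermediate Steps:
w(L) = 2 + L² (w(L) = L*L + 2 = L² + 2 = 2 + L²)
241 - 321*w(6) = 241 - 321*(2 + 6²) = 241 - 321*(2 + 36) = 241 - 321*38 = 241 - 12198 = -11957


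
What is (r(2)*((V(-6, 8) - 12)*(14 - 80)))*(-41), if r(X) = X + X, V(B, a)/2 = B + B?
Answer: -389664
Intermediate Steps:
V(B, a) = 4*B (V(B, a) = 2*(B + B) = 2*(2*B) = 4*B)
r(X) = 2*X
(r(2)*((V(-6, 8) - 12)*(14 - 80)))*(-41) = ((2*2)*((4*(-6) - 12)*(14 - 80)))*(-41) = (4*((-24 - 12)*(-66)))*(-41) = (4*(-36*(-66)))*(-41) = (4*2376)*(-41) = 9504*(-41) = -389664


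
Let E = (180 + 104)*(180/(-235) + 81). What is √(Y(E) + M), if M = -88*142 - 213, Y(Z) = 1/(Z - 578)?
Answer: I*√282584423312970/149114 ≈ 112.73*I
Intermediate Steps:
E = 1070964/47 (E = 284*(180*(-1/235) + 81) = 284*(-36/47 + 81) = 284*(3771/47) = 1070964/47 ≈ 22786.)
Y(Z) = 1/(-578 + Z)
M = -12709 (M = -12496 - 213 = -12709)
√(Y(E) + M) = √(1/(-578 + 1070964/47) - 12709) = √(1/(1043798/47) - 12709) = √(47/1043798 - 12709) = √(-13265628735/1043798) = I*√282584423312970/149114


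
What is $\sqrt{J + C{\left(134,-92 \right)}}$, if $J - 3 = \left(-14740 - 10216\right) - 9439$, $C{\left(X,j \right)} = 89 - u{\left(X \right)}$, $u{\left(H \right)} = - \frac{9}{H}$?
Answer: $\frac{i \sqrt{615943462}}{134} \approx 185.21 i$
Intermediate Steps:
$C{\left(X,j \right)} = 89 + \frac{9}{X}$ ($C{\left(X,j \right)} = 89 - - \frac{9}{X} = 89 + \frac{9}{X}$)
$J = -34392$ ($J = 3 - 34395 = -34392$)
$\sqrt{J + C{\left(134,-92 \right)}} = \sqrt{-34392 + \left(89 + \frac{9}{134}\right)} = \sqrt{-34392 + \frac{11935}{134}} = \sqrt{- \frac{4596593}{134}} = \frac{i \sqrt{615943462}}{134}$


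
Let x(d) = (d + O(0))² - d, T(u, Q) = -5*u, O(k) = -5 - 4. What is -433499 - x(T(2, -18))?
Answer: -433870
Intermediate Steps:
O(k) = -9
x(d) = (-9 + d)² - d (x(d) = (d - 9)² - d = (-9 + d)² - d)
-433499 - x(T(2, -18)) = -433499 - ((-9 - 5*2)² - (-5)*2) = -433499 - ((-9 - 10)² - 1*(-10)) = -433499 - ((-19)² + 10) = -433499 - (361 + 10) = -433499 - 1*371 = -433499 - 371 = -433870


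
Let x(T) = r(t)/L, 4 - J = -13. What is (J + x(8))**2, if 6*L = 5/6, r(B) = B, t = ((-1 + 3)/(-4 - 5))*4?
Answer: 2809/25 ≈ 112.36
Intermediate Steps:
J = 17 (J = 4 - 1*(-13) = 4 + 13 = 17)
t = -8/9 (t = (2/(-9))*4 = (2*(-1/9))*4 = -2/9*4 = -8/9 ≈ -0.88889)
L = 5/36 (L = (5/6)/6 = (5*(1/6))/6 = (1/6)*(5/6) = 5/36 ≈ 0.13889)
x(T) = -32/5 (x(T) = -8/(9*5/36) = -8/9*36/5 = -32/5)
(J + x(8))**2 = (17 - 32/5)**2 = (53/5)**2 = 2809/25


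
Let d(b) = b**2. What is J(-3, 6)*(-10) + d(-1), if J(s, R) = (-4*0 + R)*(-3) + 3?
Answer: 151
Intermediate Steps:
J(s, R) = 3 - 3*R (J(s, R) = (0 + R)*(-3) + 3 = R*(-3) + 3 = -3*R + 3 = 3 - 3*R)
J(-3, 6)*(-10) + d(-1) = (3 - 3*6)*(-10) + (-1)**2 = (3 - 18)*(-10) + 1 = -15*(-10) + 1 = 150 + 1 = 151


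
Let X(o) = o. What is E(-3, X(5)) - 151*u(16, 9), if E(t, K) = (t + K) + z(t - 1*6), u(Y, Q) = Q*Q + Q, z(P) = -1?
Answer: -13589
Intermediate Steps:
u(Y, Q) = Q + Q**2 (u(Y, Q) = Q**2 + Q = Q + Q**2)
E(t, K) = -1 + K + t (E(t, K) = (t + K) - 1 = (K + t) - 1 = -1 + K + t)
E(-3, X(5)) - 151*u(16, 9) = (-1 + 5 - 3) - 1359*(1 + 9) = 1 - 1359*10 = 1 - 151*90 = 1 - 13590 = -13589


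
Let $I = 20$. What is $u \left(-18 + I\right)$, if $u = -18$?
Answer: $-36$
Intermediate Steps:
$u \left(-18 + I\right) = - 18 \left(-18 + 20\right) = \left(-18\right) 2 = -36$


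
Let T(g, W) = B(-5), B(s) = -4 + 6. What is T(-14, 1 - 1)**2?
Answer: 4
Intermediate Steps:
B(s) = 2
T(g, W) = 2
T(-14, 1 - 1)**2 = 2**2 = 4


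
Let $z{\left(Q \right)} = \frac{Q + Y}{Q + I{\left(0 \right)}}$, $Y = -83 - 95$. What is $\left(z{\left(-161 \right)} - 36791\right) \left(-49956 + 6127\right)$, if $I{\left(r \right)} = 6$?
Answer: $\frac{249924616514}{155} \approx 1.6124 \cdot 10^{9}$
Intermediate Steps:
$Y = -178$ ($Y = -83 - 95 = -178$)
$z{\left(Q \right)} = \frac{-178 + Q}{6 + Q}$ ($z{\left(Q \right)} = \frac{Q - 178}{Q + 6} = \frac{-178 + Q}{6 + Q}$)
$\left(z{\left(-161 \right)} - 36791\right) \left(-49956 + 6127\right) = \left(\frac{-178 - 161}{6 - 161} - 36791\right) \left(-49956 + 6127\right) = \left(\frac{1}{-155} \left(-339\right) - 36791\right) \left(-43829\right) = \left(\left(- \frac{1}{155}\right) \left(-339\right) - 36791\right) \left(-43829\right) = \left(\frac{339}{155} - 36791\right) \left(-43829\right) = \left(- \frac{5702266}{155}\right) \left(-43829\right) = \frac{249924616514}{155}$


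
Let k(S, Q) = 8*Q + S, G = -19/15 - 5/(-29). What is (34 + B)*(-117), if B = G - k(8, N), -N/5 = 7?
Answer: -5172726/145 ≈ -35674.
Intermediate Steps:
N = -35 (N = -5*7 = -35)
G = -476/435 (G = -19*1/15 - 5*(-1/29) = -19/15 + 5/29 = -476/435 ≈ -1.0943)
k(S, Q) = S + 8*Q
B = 117844/435 (B = -476/435 - (8 + 8*(-35)) = -476/435 - (8 - 280) = -476/435 - 1*(-272) = -476/435 + 272 = 117844/435 ≈ 270.91)
(34 + B)*(-117) = (34 + 117844/435)*(-117) = (132634/435)*(-117) = -5172726/145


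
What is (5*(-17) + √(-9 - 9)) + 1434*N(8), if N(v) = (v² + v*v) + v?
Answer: 194939 + 3*I*√2 ≈ 1.9494e+5 + 4.2426*I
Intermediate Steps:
N(v) = v + 2*v² (N(v) = (v² + v²) + v = 2*v² + v = v + 2*v²)
(5*(-17) + √(-9 - 9)) + 1434*N(8) = (5*(-17) + √(-9 - 9)) + 1434*(8*(1 + 2*8)) = (-85 + √(-18)) + 1434*(8*(1 + 16)) = (-85 + 3*I*√2) + 1434*(8*17) = (-85 + 3*I*√2) + 1434*136 = (-85 + 3*I*√2) + 195024 = 194939 + 3*I*√2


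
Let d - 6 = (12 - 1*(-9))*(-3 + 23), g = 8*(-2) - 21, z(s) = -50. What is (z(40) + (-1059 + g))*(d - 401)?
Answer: -28650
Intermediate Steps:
g = -37 (g = -16 - 21 = -37)
d = 426 (d = 6 + (12 - 1*(-9))*(-3 + 23) = 6 + (12 + 9)*20 = 6 + 21*20 = 6 + 420 = 426)
(z(40) + (-1059 + g))*(d - 401) = (-50 + (-1059 - 37))*(426 - 401) = (-50 - 1096)*25 = -1146*25 = -28650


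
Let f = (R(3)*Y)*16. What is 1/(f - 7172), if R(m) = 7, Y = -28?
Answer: -1/10308 ≈ -9.7012e-5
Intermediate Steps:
f = -3136 (f = (7*(-28))*16 = -196*16 = -3136)
1/(f - 7172) = 1/(-3136 - 7172) = 1/(-10308) = -1/10308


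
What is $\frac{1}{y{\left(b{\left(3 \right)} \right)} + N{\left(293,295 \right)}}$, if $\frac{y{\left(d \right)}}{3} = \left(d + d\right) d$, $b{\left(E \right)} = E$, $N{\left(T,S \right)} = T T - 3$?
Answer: $\frac{1}{85900} \approx 1.1641 \cdot 10^{-5}$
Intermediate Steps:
$N{\left(T,S \right)} = -3 + T^{2}$ ($N{\left(T,S \right)} = T^{2} - 3 = -3 + T^{2}$)
$y{\left(d \right)} = 6 d^{2}$ ($y{\left(d \right)} = 3 \left(d + d\right) d = 3 \cdot 2 d d = 3 \cdot 2 d^{2} = 6 d^{2}$)
$\frac{1}{y{\left(b{\left(3 \right)} \right)} + N{\left(293,295 \right)}} = \frac{1}{6 \cdot 3^{2} - \left(3 - 293^{2}\right)} = \frac{1}{6 \cdot 9 + \left(-3 + 85849\right)} = \frac{1}{54 + 85846} = \frac{1}{85900}$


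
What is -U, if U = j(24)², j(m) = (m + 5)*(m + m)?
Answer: -1937664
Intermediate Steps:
j(m) = 2*m*(5 + m) (j(m) = (5 + m)*(2*m) = 2*m*(5 + m))
U = 1937664 (U = (2*24*(5 + 24))² = (2*24*29)² = 1392² = 1937664)
-U = -1*1937664 = -1937664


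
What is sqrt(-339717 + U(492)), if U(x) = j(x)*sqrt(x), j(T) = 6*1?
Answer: sqrt(-339717 + 12*sqrt(123)) ≈ 582.74*I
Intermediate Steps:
j(T) = 6
U(x) = 6*sqrt(x)
sqrt(-339717 + U(492)) = sqrt(-339717 + 6*sqrt(492)) = sqrt(-339717 + 6*(2*sqrt(123))) = sqrt(-339717 + 12*sqrt(123))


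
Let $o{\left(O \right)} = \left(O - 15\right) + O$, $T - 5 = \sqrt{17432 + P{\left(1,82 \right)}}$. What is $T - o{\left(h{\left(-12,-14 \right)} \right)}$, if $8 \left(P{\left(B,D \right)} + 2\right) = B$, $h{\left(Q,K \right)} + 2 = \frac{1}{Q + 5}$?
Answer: $\frac{170}{7} + \frac{\sqrt{278882}}{4} \approx 156.31$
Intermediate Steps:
$h{\left(Q,K \right)} = -2 + \frac{1}{5 + Q}$ ($h{\left(Q,K \right)} = -2 + \frac{1}{Q + 5} = -2 + \frac{1}{5 + Q}$)
$P{\left(B,D \right)} = -2 + \frac{B}{8}$
$T = 5 + \frac{\sqrt{278882}}{4}$ ($T = 5 + \sqrt{17432 + \left(-2 + \frac{1}{8} \cdot 1\right)} = 5 + \sqrt{17432 + \left(-2 + \frac{1}{8}\right)} = 5 + \sqrt{17432 - \frac{15}{8}} = 5 + \sqrt{\frac{139441}{8}} = 5 + \frac{\sqrt{278882}}{4} \approx 137.02$)
$o{\left(O \right)} = -15 + 2 O$ ($o{\left(O \right)} = \left(-15 + O\right) + O = -15 + 2 O$)
$T - o{\left(h{\left(-12,-14 \right)} \right)} = \left(5 + \frac{\sqrt{278882}}{4}\right) - \left(-15 + 2 \frac{-9 - -24}{5 - 12}\right) = \left(5 + \frac{\sqrt{278882}}{4}\right) - \left(-15 + 2 \frac{-9 + 24}{-7}\right) = \left(5 + \frac{\sqrt{278882}}{4}\right) - \left(-15 + 2 \left(\left(- \frac{1}{7}\right) 15\right)\right) = \left(5 + \frac{\sqrt{278882}}{4}\right) - \left(-15 + 2 \left(- \frac{15}{7}\right)\right) = \left(5 + \frac{\sqrt{278882}}{4}\right) - \left(-15 - \frac{30}{7}\right) = \left(5 + \frac{\sqrt{278882}}{4}\right) - - \frac{135}{7} = \left(5 + \frac{\sqrt{278882}}{4}\right) + \frac{135}{7} = \frac{170}{7} + \frac{\sqrt{278882}}{4}$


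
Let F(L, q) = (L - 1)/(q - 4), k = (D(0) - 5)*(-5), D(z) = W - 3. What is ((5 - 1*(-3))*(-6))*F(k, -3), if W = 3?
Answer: 1152/7 ≈ 164.57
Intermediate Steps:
D(z) = 0 (D(z) = 3 - 3 = 0)
k = 25 (k = (0 - 5)*(-5) = -5*(-5) = 25)
F(L, q) = (-1 + L)/(-4 + q)
((5 - 1*(-3))*(-6))*F(k, -3) = ((5 - 1*(-3))*(-6))*((-1 + 25)/(-4 - 3)) = ((5 + 3)*(-6))*(24/(-7)) = (8*(-6))*(-⅐*24) = -48*(-24/7) = 1152/7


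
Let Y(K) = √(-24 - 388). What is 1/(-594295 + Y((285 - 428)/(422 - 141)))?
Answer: -594295/353186547437 - 2*I*√103/353186547437 ≈ -1.6827e-6 - 5.747e-11*I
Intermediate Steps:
Y(K) = 2*I*√103 (Y(K) = √(-412) = 2*I*√103)
1/(-594295 + Y((285 - 428)/(422 - 141))) = 1/(-594295 + 2*I*√103)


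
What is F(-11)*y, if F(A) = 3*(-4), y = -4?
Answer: 48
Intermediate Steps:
F(A) = -12
F(-11)*y = -12*(-4) = 48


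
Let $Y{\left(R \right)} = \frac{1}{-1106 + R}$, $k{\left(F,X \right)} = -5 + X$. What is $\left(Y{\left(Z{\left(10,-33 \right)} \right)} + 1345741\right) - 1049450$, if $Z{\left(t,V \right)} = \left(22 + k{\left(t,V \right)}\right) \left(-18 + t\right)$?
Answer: $\frac{289772597}{978} \approx 2.9629 \cdot 10^{5}$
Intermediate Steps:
$Z{\left(t,V \right)} = \left(-18 + t\right) \left(17 + V\right)$ ($Z{\left(t,V \right)} = \left(22 + \left(-5 + V\right)\right) \left(-18 + t\right) = \left(17 + V\right) \left(-18 + t\right) = \left(-18 + t\right) \left(17 + V\right)$)
$\left(Y{\left(Z{\left(10,-33 \right)} \right)} + 1345741\right) - 1049450 = \left(\frac{1}{-1106 - -128} + 1345741\right) - 1049450 = \left(\frac{1}{-1106 + \left(-306 + 594 + 170 - 330\right)} + 1345741\right) - 1049450 = \left(\frac{1}{-1106 + 128} + 1345741\right) - 1049450 = \left(\frac{1}{-978} + 1345741\right) - 1049450 = \left(- \frac{1}{978} + 1345741\right) - 1049450 = \frac{1316134697}{978} - 1049450 = \frac{289772597}{978}$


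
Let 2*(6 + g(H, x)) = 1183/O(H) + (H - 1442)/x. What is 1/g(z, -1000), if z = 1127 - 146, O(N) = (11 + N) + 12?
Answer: -502000/2600539 ≈ -0.19304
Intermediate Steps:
O(N) = 23 + N
z = 981
g(H, x) = -6 + 1183/(2*(23 + H)) + (-1442 + H)/(2*x) (g(H, x) = -6 + (1183/(23 + H) + (H - 1442)/x)/2 = -6 + (1183/(23 + H) + (-1442 + H)/x)/2 = -6 + (1183/(2*(23 + H)) + (-1442 + H)/(2*x)) = -6 + 1183/(2*(23 + H)) + (-1442 + H)/(2*x))
1/g(z, -1000) = 1/((½)*(1183*(-1000) + (-1442 + 981)*(23 + 981) - 12*(-1000)*(23 + 981))/(-1000*(23 + 981))) = 1/((½)*(-1/1000)*(-1183000 - 461*1004 - 12*(-1000)*1004)/1004) = 1/((½)*(-1/1000)*(1/1004)*(-1183000 - 462844 + 12048000)) = 1/((½)*(-1/1000)*(1/1004)*10402156) = 1/(-2600539/502000) = -502000/2600539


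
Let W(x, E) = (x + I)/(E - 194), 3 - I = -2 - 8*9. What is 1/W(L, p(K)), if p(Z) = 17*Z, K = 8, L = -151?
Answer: 29/37 ≈ 0.78378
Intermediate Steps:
I = 77 (I = 3 - (-2 - 8*9) = 3 - (-2 - 72) = 3 - 1*(-74) = 3 + 74 = 77)
W(x, E) = (77 + x)/(-194 + E) (W(x, E) = (x + 77)/(E - 194) = (77 + x)/(-194 + E))
1/W(L, p(K)) = 1/((77 - 151)/(-194 + 17*8)) = 1/(-74/(-194 + 136)) = 1/(-74/(-58)) = 1/(-1/58*(-74)) = 1/(37/29) = 29/37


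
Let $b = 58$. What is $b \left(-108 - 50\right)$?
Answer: $-9164$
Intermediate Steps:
$b \left(-108 - 50\right) = 58 \left(-108 - 50\right) = 58 \left(-158\right) = -9164$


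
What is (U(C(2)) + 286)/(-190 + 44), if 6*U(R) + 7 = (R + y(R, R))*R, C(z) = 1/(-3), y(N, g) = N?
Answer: -15383/7884 ≈ -1.9512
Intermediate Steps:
C(z) = -⅓ (C(z) = 1*(-⅓) = -⅓)
U(R) = -7/6 + R²/3 (U(R) = -7/6 + ((R + R)*R)/6 = -7/6 + ((2*R)*R)/6 = -7/6 + (2*R²)/6 = -7/6 + R²/3)
(U(C(2)) + 286)/(-190 + 44) = ((-7/6 + (-⅓)²/3) + 286)/(-190 + 44) = ((-7/6 + (⅓)*(⅑)) + 286)/(-146) = ((-7/6 + 1/27) + 286)*(-1/146) = (-61/54 + 286)*(-1/146) = (15383/54)*(-1/146) = -15383/7884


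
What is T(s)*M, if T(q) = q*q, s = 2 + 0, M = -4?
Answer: -16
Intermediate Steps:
s = 2
T(q) = q²
T(s)*M = 2²*(-4) = 4*(-4) = -16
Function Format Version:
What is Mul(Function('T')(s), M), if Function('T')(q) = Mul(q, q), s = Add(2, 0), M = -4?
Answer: -16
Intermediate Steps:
s = 2
Function('T')(q) = Pow(q, 2)
Mul(Function('T')(s), M) = Mul(Pow(2, 2), -4) = Mul(4, -4) = -16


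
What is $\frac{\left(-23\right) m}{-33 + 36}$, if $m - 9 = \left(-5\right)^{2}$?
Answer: $- \frac{782}{3} \approx -260.67$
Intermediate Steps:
$m = 34$ ($m = 9 + \left(-5\right)^{2} = 9 + 25 = 34$)
$\frac{\left(-23\right) m}{-33 + 36} = \frac{\left(-23\right) 34}{-33 + 36} = - \frac{782}{3}$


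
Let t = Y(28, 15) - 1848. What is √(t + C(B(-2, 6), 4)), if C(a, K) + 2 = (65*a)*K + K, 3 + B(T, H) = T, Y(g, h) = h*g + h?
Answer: I*√2711 ≈ 52.067*I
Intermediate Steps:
Y(g, h) = h + g*h (Y(g, h) = g*h + h = h + g*h)
B(T, H) = -3 + T
C(a, K) = -2 + K + 65*K*a (C(a, K) = -2 + ((65*a)*K + K) = -2 + (65*K*a + K) = -2 + (K + 65*K*a) = -2 + K + 65*K*a)
t = -1413 (t = 15*(1 + 28) - 1848 = 15*29 - 1848 = 435 - 1848 = -1413)
√(t + C(B(-2, 6), 4)) = √(-1413 + (-2 + 4 + 65*4*(-3 - 2))) = √(-1413 + (-2 + 4 + 65*4*(-5))) = √(-1413 + (-2 + 4 - 1300)) = √(-1413 - 1298) = √(-2711) = I*√2711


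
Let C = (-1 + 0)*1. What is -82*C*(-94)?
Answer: -7708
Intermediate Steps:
C = -1 (C = -1*1 = -1)
-82*C*(-94) = -82*(-1)*(-94) = 82*(-94) = -7708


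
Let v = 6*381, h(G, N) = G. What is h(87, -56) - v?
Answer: -2199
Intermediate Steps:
v = 2286
h(87, -56) - v = 87 - 1*2286 = 87 - 2286 = -2199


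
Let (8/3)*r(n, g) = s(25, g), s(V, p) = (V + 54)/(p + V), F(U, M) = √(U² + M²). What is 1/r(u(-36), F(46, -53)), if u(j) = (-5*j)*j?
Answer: 200/237 + 40*√197/237 ≈ 3.2128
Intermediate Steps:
u(j) = -5*j²
F(U, M) = √(M² + U²)
s(V, p) = (54 + V)/(V + p)
r(n, g) = 237/(8*(25 + g)) (r(n, g) = 3*((54 + 25)/(25 + g))/8 = 3*(79/(25 + g))/8 = 237/(8*(25 + g)))
1/r(u(-36), F(46, -53)) = 1/(237/(8*(25 + √((-53)² + 46²)))) = 1/(237/(8*(25 + √(2809 + 2116)))) = 1/(237/(8*(25 + √4925))) = 1/(237/(8*(25 + 5*√197))) = 200/237 + 40*√197/237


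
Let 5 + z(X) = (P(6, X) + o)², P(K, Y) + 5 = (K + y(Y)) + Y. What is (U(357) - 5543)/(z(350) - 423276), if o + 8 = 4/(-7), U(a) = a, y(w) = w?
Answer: -127057/1376320 ≈ -0.092317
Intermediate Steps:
o = -60/7 (o = -8 + 4/(-7) = -8 + 4*(-⅐) = -8 - 4/7 = -60/7 ≈ -8.5714)
P(K, Y) = -5 + K + 2*Y (P(K, Y) = -5 + ((K + Y) + Y) = -5 + (K + 2*Y) = -5 + K + 2*Y)
z(X) = -5 + (-53/7 + 2*X)² (z(X) = -5 + ((-5 + 6 + 2*X) - 60/7)² = -5 + ((1 + 2*X) - 60/7)² = -5 + (-53/7 + 2*X)²)
(U(357) - 5543)/(z(350) - 423276) = (357 - 5543)/((-5 + (-53 + 14*350)²/49) - 423276) = -5186/((-5 + (-53 + 4900)²/49) - 423276) = -5186/((-5 + (1/49)*4847²) - 423276) = -5186/((-5 + (1/49)*23493409) - 423276) = -5186/((-5 + 23493409/49) - 423276) = -5186/(23493164/49 - 423276) = -5186/2752640/49 = -5186*49/2752640 = -127057/1376320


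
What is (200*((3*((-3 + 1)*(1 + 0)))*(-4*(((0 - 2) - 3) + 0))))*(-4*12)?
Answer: 1152000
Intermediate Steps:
(200*((3*((-3 + 1)*(1 + 0)))*(-4*(((0 - 2) - 3) + 0))))*(-4*12) = (200*((3*(-2*1))*(-4*((-2 - 3) + 0))))*(-48) = (200*((3*(-2))*(-4*(-5 + 0))))*(-48) = (200*(-(-24)*(-5)))*(-48) = (200*(-6*20))*(-48) = (200*(-120))*(-48) = -24000*(-48) = 1152000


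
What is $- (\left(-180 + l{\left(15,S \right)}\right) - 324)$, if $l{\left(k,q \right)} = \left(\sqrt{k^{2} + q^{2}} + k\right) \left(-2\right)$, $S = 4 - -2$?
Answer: $534 + 6 \sqrt{29} \approx 566.31$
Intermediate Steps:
$S = 6$ ($S = 4 + 2 = 6$)
$l{\left(k,q \right)} = - 2 k - 2 \sqrt{k^{2} + q^{2}}$ ($l{\left(k,q \right)} = \left(k + \sqrt{k^{2} + q^{2}}\right) \left(-2\right) = - 2 k - 2 \sqrt{k^{2} + q^{2}}$)
$- (\left(-180 + l{\left(15,S \right)}\right) - 324) = - (\left(-180 - \left(30 + 2 \sqrt{15^{2} + 6^{2}}\right)\right) - 324) = - (\left(-180 - \left(30 + 2 \sqrt{225 + 36}\right)\right) - 324) = - (\left(-180 - \left(30 + 2 \sqrt{261}\right)\right) - 324) = - (\left(-180 - \left(30 + 2 \cdot 3 \sqrt{29}\right)\right) - 324) = - (\left(-180 - \left(30 + 6 \sqrt{29}\right)\right) - 324) = - (\left(-210 - 6 \sqrt{29}\right) - 324) = - (-534 - 6 \sqrt{29}) = 534 + 6 \sqrt{29}$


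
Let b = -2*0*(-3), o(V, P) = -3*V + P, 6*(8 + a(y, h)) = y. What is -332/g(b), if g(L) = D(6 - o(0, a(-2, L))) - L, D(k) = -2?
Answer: 166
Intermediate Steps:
a(y, h) = -8 + y/6
o(V, P) = P - 3*V
b = 0 (b = 0*(-3) = 0)
g(L) = -2 - L
-332/g(b) = -332/(-2 - 1*0) = -332/(-2 + 0) = -332/(-2) = -332*(-½) = 166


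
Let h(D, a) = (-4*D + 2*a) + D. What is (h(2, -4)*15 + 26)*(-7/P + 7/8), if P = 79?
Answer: -11431/79 ≈ -144.70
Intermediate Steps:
h(D, a) = -3*D + 2*a
(h(2, -4)*15 + 26)*(-7/P + 7/8) = ((-3*2 + 2*(-4))*15 + 26)*(-7/79 + 7/8) = ((-6 - 8)*15 + 26)*(-7*1/79 + 7*(1/8)) = (-14*15 + 26)*(-7/79 + 7/8) = (-210 + 26)*(497/632) = -184*497/632 = -11431/79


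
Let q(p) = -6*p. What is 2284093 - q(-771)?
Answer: 2279467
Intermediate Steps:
2284093 - q(-771) = 2284093 - (-6)*(-771) = 2284093 - 1*4626 = 2284093 - 4626 = 2279467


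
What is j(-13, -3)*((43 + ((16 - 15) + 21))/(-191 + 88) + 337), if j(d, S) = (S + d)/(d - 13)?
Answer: 277168/1339 ≈ 207.00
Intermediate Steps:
j(d, S) = (S + d)/(-13 + d)
j(-13, -3)*((43 + ((16 - 15) + 21))/(-191 + 88) + 337) = ((-3 - 13)/(-13 - 13))*((43 + ((16 - 15) + 21))/(-191 + 88) + 337) = (-16/(-26))*((43 + (1 + 21))/(-103) + 337) = (-1/26*(-16))*((43 + 22)*(-1/103) + 337) = 8*(65*(-1/103) + 337)/13 = 8*(-65/103 + 337)/13 = (8/13)*(34646/103) = 277168/1339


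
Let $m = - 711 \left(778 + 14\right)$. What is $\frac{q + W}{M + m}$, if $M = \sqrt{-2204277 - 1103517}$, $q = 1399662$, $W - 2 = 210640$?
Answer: $- \frac{151130251008}{52849738723} - \frac{1878688 i \sqrt{67506}}{52849738723} \approx -2.8596 - 0.009236 i$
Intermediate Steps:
$W = 210642$ ($W = 2 + 210640 = 210642$)
$m = -563112$ ($m = \left(-711\right) 792 = -563112$)
$M = 7 i \sqrt{67506}$ ($M = \sqrt{-3307794} = 7 i \sqrt{67506} \approx 1818.7 i$)
$\frac{q + W}{M + m} = \frac{1399662 + 210642}{7 i \sqrt{67506} - 563112} = \frac{1610304}{-563112 + 7 i \sqrt{67506}}$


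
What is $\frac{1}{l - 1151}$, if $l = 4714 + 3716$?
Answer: $\frac{1}{7279} \approx 0.00013738$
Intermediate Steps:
$l = 8430$
$\frac{1}{l - 1151} = \frac{1}{8430 - 1151} = \frac{1}{7279}$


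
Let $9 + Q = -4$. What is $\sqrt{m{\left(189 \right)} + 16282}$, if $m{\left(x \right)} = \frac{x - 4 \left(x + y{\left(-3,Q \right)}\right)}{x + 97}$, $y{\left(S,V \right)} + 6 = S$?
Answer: $\frac{\sqrt{1331650606}}{286} \approx 127.59$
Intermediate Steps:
$Q = -13$ ($Q = -9 - 4 = -13$)
$y{\left(S,V \right)} = -6 + S$
$m{\left(x \right)} = \frac{36 - 3 x}{97 + x}$ ($m{\left(x \right)} = \frac{x - 4 \left(x - 9\right)}{x + 97} = \frac{x - 4 \left(x - 9\right)}{97 + x} = \frac{x - 4 \left(-9 + x\right)}{97 + x} = \frac{x - \left(-36 + 4 x\right)}{97 + x} = \frac{36 - 3 x}{97 + x}$)
$\sqrt{m{\left(189 \right)} + 16282} = \sqrt{\frac{3 \left(12 - 189\right)}{97 + 189} + 16282} = \sqrt{\frac{3 \left(12 - 189\right)}{286} + 16282} = \sqrt{3 \cdot \frac{1}{286} \left(-177\right) + 16282} = \sqrt{- \frac{531}{286} + 16282} = \sqrt{\frac{4656121}{286}} = \frac{\sqrt{1331650606}}{286}$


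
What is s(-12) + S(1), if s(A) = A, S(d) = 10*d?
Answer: -2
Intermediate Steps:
s(-12) + S(1) = -12 + 10*1 = -12 + 10 = -2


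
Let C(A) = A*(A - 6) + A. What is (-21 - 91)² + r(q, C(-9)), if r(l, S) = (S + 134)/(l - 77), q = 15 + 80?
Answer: 113026/9 ≈ 12558.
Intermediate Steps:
q = 95
C(A) = A + A*(-6 + A) (C(A) = A*(-6 + A) + A = A + A*(-6 + A))
r(l, S) = (134 + S)/(-77 + l)
(-21 - 91)² + r(q, C(-9)) = (-21 - 91)² + (134 - 9*(-5 - 9))/(-77 + 95) = (-112)² + (134 - 9*(-14))/18 = 12544 + (134 + 126)/18 = 12544 + (1/18)*260 = 12544 + 130/9 = 113026/9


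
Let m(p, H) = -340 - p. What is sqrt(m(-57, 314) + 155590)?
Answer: sqrt(155307) ≈ 394.09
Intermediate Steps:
sqrt(m(-57, 314) + 155590) = sqrt((-340 - 1*(-57)) + 155590) = sqrt((-340 + 57) + 155590) = sqrt(-283 + 155590) = sqrt(155307)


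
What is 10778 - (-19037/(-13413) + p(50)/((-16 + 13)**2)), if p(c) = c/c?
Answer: 433634360/40239 ≈ 10776.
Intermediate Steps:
p(c) = 1
10778 - (-19037/(-13413) + p(50)/((-16 + 13)**2)) = 10778 - (-19037/(-13413) + 1/(-16 + 13)**2) = 10778 - (-19037*(-1/13413) + 1/(-3)**2) = 10778 - (19037/13413 + 1/9) = 10778 - 1*61582/40239 = 10778 - 61582/40239 = 433634360/40239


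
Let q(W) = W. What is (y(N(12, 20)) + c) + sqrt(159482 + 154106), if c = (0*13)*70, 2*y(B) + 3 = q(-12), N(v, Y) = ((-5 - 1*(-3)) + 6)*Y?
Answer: -15/2 + 2*sqrt(78397) ≈ 552.49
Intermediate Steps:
N(v, Y) = 4*Y (N(v, Y) = ((-5 + 3) + 6)*Y = (-2 + 6)*Y = 4*Y)
y(B) = -15/2 (y(B) = -3/2 + (1/2)*(-12) = -3/2 - 6 = -15/2)
c = 0 (c = 0*70 = 0)
(y(N(12, 20)) + c) + sqrt(159482 + 154106) = (-15/2 + 0) + sqrt(159482 + 154106) = -15/2 + sqrt(313588) = -15/2 + 2*sqrt(78397)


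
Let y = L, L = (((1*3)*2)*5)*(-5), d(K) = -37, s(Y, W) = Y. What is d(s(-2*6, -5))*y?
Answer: 5550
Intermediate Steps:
L = -150 (L = ((3*2)*5)*(-5) = (6*5)*(-5) = 30*(-5) = -150)
y = -150
d(s(-2*6, -5))*y = -37*(-150) = 5550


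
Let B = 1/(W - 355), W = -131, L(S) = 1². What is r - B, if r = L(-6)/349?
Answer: 835/169614 ≈ 0.0049229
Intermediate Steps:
L(S) = 1
r = 1/349 ≈ 0.0028653
B = -1/486 (B = 1/(-131 - 355) = 1/(-486) = -1/486 ≈ -0.0020576)
r - B = 1/349 - 1*(-1/486) = 1/349 + 1/486 = 835/169614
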